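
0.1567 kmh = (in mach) 0.0001278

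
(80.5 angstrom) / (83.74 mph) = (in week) 3.556e-16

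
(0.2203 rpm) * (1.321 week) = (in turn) 2933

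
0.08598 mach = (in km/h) 105.4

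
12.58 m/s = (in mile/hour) 28.14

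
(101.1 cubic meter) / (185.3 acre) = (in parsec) 4.369e-21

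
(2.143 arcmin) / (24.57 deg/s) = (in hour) 4.038e-07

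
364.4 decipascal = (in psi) 0.005285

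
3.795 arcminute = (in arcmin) 3.795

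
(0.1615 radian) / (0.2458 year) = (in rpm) 1.99e-07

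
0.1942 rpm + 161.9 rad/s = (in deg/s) 9277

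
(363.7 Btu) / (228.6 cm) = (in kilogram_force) 1.712e+04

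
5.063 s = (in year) 1.605e-07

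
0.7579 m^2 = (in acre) 0.0001873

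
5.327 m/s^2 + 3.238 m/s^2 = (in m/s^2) 8.565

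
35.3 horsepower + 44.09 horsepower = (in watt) 5.92e+04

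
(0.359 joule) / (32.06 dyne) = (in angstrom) 1.12e+13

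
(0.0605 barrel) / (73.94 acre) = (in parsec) 1.042e-24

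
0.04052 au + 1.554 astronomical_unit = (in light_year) 2.521e-05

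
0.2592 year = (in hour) 2271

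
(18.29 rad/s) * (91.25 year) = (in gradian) 3.351e+12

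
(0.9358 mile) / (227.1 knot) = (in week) 2.131e-05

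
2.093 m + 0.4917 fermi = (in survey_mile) 0.001301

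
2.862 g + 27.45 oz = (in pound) 1.722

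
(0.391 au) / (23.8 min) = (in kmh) 1.475e+08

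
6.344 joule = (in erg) 6.344e+07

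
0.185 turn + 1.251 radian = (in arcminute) 8297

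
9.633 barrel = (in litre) 1532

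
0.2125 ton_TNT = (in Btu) 8.427e+05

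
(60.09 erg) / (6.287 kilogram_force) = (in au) 6.515e-19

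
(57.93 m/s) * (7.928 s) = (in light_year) 4.854e-14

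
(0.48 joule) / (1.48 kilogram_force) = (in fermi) 3.307e+13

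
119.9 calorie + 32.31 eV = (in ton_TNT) 1.199e-07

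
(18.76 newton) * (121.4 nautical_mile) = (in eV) 2.633e+25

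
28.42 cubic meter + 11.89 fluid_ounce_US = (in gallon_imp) 6252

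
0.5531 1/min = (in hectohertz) 9.218e-05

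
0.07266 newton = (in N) 0.07266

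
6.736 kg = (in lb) 14.85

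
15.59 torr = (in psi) 0.3015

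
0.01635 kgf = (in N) 0.1603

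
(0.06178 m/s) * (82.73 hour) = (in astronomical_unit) 1.23e-07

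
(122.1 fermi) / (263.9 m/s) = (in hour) 1.285e-19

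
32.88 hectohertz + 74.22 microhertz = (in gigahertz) 3.288e-06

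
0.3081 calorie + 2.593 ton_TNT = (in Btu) 1.028e+07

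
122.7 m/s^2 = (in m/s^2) 122.7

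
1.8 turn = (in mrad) 1.131e+04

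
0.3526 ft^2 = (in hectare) 3.276e-06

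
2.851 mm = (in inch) 0.1122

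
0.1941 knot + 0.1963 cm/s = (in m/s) 0.1018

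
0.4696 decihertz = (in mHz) 46.96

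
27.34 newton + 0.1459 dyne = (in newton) 27.34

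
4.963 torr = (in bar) 0.006617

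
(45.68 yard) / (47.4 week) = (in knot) 2.832e-06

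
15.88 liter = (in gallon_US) 4.195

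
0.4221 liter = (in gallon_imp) 0.09285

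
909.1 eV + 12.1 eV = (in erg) 1.476e-09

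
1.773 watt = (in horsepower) 0.002378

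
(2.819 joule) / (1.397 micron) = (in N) 2.018e+06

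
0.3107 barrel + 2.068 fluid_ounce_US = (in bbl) 0.3111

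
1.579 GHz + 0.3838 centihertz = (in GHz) 1.579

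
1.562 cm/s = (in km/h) 0.05623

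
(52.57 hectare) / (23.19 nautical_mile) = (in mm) 1.224e+04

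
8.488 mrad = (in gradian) 0.5404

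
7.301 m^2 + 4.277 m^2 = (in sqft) 124.6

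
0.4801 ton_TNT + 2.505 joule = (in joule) 2.009e+09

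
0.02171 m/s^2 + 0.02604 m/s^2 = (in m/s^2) 0.04775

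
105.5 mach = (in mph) 8.036e+04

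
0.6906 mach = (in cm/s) 2.351e+04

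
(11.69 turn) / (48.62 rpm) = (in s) 14.43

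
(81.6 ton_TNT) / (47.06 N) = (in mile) 4.508e+06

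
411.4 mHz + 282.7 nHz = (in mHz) 411.4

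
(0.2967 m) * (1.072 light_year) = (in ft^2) 3.239e+16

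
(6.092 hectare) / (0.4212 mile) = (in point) 2.548e+05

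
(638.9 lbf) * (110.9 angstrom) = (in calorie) 7.533e-06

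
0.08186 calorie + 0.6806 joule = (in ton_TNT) 2.445e-10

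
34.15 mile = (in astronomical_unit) 3.674e-07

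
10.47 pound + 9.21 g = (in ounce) 167.8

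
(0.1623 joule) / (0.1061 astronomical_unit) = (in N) 1.023e-11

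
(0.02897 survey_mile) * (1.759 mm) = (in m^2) 0.08201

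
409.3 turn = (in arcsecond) 5.305e+08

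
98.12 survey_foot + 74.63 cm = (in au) 2.049e-10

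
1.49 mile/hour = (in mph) 1.49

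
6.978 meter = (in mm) 6978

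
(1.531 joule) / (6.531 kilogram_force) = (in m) 0.0239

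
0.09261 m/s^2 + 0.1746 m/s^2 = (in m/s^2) 0.2672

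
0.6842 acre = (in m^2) 2769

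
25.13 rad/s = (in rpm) 240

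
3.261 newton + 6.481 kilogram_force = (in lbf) 15.02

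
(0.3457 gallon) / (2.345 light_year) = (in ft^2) 6.349e-19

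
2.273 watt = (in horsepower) 0.003048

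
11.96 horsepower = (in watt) 8919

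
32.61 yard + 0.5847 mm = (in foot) 97.83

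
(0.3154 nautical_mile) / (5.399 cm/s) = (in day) 0.1252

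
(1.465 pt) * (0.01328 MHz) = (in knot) 13.34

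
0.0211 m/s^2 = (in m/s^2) 0.0211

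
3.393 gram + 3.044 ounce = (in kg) 0.08969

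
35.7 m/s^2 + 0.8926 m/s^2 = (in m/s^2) 36.59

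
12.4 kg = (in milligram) 1.24e+07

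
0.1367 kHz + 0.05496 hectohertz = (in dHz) 1422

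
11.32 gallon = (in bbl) 0.2695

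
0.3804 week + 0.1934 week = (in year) 0.011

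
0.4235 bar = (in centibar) 42.35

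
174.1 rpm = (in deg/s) 1045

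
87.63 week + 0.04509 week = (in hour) 1.473e+04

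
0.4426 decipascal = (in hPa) 0.0004426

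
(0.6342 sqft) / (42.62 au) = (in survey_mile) 5.742e-18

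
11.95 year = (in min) 6.281e+06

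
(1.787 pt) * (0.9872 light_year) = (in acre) 1.455e+09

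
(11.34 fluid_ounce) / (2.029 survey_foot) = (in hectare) 5.423e-08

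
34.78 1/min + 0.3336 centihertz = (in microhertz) 5.83e+05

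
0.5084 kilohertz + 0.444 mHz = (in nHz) 5.084e+11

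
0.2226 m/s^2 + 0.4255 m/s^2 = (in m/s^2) 0.6481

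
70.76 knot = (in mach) 0.1069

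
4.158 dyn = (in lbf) 9.348e-06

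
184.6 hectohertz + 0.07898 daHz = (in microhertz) 1.846e+10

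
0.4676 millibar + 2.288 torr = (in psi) 0.05102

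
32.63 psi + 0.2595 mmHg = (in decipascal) 2.25e+06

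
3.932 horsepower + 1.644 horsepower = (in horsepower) 5.576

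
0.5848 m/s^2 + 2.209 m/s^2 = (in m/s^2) 2.794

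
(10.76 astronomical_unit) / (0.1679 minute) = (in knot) 3.106e+11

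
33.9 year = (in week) 1768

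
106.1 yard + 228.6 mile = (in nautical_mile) 198.7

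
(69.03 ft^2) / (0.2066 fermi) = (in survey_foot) 1.018e+17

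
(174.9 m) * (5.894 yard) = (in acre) 0.2329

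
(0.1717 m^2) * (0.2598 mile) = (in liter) 7.179e+04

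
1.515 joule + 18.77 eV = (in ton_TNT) 3.621e-10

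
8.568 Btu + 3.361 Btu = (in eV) 7.855e+22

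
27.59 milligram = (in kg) 2.759e-05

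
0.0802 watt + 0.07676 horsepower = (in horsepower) 0.07687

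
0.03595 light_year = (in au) 2274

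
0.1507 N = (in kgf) 0.01537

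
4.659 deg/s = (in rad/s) 0.08131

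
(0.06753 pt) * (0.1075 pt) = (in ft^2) 9.725e-09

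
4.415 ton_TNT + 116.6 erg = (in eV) 1.153e+29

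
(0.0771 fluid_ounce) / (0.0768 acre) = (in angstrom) 73.36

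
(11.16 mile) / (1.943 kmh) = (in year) 0.001055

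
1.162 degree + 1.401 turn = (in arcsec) 1.82e+06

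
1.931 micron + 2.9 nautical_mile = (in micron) 5.371e+09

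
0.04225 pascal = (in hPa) 0.0004225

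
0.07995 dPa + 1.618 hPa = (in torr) 1.214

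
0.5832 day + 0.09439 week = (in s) 1.075e+05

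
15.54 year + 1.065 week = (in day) 5680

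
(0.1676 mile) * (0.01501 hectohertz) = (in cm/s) 4.049e+04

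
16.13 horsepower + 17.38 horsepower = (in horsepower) 33.51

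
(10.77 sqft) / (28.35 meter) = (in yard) 0.0386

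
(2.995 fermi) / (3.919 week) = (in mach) 3.711e-24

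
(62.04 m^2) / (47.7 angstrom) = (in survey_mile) 8.082e+06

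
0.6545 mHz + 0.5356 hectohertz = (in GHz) 5.356e-08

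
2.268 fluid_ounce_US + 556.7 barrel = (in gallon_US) 2.338e+04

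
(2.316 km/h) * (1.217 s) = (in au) 5.234e-12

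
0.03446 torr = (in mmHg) 0.03446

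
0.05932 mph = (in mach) 7.788e-05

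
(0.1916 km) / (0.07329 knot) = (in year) 0.0001611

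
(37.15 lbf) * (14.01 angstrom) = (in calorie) 5.533e-08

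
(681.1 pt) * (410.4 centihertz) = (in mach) 0.002896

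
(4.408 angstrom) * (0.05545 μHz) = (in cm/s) 2.444e-15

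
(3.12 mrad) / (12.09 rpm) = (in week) 4.075e-09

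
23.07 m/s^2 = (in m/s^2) 23.07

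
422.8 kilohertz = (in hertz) 4.228e+05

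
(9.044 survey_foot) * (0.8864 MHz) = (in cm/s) 2.443e+08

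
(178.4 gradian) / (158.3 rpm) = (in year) 5.36e-09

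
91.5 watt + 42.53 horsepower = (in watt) 3.181e+04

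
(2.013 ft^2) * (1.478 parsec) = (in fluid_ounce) 2.884e+20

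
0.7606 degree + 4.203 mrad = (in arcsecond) 3605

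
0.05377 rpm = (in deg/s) 0.3226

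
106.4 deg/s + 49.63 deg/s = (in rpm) 26.01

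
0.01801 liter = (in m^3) 1.801e-05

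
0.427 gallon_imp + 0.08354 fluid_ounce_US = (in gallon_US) 0.5135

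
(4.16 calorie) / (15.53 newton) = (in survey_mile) 0.0006964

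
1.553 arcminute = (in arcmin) 1.553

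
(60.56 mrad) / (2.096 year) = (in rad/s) 9.162e-10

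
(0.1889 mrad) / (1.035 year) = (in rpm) 5.527e-11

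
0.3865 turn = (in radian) 2.428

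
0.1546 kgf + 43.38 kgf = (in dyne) 4.269e+07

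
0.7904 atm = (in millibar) 800.9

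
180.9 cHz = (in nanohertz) 1.809e+09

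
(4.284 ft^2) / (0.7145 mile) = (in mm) 0.3461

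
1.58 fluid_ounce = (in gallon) 0.01234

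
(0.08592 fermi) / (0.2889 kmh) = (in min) 1.784e-17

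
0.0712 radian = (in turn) 0.01133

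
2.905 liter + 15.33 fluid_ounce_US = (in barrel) 0.02112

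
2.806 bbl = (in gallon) 117.9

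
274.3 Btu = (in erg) 2.894e+12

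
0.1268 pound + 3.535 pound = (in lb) 3.662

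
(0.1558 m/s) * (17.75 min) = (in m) 165.9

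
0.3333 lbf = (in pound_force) 0.3333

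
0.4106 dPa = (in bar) 4.106e-07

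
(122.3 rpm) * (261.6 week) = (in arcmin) 6.966e+12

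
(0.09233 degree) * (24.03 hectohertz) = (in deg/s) 221.9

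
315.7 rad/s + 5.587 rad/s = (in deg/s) 1.841e+04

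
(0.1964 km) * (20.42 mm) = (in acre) 0.000991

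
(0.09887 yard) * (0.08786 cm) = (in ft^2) 0.000855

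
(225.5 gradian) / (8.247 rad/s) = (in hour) 0.0001193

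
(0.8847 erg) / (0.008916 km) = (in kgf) 1.012e-09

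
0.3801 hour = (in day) 0.01584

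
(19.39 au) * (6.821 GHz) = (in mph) 4.426e+22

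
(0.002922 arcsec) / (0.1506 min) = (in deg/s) 8.983e-08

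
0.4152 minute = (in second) 24.91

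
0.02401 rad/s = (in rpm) 0.2293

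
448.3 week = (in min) 4.519e+06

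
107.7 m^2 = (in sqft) 1159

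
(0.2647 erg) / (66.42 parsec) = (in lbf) 2.903e-27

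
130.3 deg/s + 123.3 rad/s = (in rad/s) 125.6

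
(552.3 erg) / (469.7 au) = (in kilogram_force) 8.015e-20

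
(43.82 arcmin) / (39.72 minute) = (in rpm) 5.108e-05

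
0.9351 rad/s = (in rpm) 8.93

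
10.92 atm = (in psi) 160.5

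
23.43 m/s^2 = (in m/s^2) 23.43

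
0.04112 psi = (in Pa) 283.5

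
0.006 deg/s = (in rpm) 0.001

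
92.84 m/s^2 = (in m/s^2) 92.84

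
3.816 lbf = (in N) 16.97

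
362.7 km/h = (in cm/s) 1.008e+04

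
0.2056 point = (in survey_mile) 4.507e-08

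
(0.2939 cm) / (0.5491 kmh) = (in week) 3.186e-08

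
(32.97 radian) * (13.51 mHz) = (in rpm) 4.253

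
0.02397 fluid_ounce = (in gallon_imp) 0.0001559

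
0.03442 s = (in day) 3.984e-07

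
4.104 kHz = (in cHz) 4.104e+05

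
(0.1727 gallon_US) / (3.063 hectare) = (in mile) 1.326e-11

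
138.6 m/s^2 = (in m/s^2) 138.6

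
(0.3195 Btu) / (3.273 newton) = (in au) 6.885e-10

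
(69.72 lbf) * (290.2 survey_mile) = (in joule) 1.448e+08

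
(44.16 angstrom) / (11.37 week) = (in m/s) 6.422e-16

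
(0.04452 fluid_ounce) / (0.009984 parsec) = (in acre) 1.056e-24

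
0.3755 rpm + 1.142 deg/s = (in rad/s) 0.05925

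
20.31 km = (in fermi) 2.031e+19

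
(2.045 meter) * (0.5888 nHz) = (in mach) 3.536e-12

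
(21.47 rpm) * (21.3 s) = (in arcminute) 1.646e+05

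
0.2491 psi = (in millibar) 17.17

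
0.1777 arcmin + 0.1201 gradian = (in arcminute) 6.663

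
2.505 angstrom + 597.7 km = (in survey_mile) 371.4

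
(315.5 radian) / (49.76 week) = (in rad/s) 1.048e-05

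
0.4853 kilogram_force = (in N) 4.759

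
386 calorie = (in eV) 1.008e+22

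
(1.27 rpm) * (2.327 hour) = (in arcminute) 3.83e+06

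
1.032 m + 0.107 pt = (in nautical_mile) 0.0005573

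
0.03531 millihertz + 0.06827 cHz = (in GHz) 7.18e-13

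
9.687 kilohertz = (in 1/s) 9687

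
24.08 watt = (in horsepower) 0.03229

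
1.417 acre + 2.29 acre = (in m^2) 1.5e+04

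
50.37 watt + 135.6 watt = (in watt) 186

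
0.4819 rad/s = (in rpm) 4.602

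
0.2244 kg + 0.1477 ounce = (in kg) 0.2286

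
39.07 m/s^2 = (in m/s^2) 39.07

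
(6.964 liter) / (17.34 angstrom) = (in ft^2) 4.323e+07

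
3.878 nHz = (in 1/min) 2.327e-07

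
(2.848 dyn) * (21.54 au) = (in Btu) 8.698e+04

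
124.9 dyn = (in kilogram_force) 0.0001274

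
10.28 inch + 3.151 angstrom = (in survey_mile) 0.0001622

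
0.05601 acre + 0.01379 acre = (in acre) 0.0698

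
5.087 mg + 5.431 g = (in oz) 0.1918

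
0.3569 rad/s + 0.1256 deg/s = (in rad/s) 0.3591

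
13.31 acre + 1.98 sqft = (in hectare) 5.386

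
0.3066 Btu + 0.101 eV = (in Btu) 0.3066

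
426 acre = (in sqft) 1.856e+07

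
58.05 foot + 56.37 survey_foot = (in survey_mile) 0.02167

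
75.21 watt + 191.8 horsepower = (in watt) 1.431e+05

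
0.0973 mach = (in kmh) 119.3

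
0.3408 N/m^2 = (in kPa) 0.0003408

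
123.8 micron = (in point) 0.3509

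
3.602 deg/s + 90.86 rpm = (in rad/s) 9.578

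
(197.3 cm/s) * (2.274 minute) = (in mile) 0.1673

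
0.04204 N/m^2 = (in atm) 4.149e-07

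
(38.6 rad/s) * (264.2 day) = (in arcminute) 3.029e+12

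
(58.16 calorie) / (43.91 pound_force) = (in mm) 1246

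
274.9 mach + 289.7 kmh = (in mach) 275.1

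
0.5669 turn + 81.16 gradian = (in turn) 0.7698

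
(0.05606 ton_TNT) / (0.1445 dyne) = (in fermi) 1.623e+29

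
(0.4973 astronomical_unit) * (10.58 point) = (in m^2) 2.777e+08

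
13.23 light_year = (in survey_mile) 7.777e+13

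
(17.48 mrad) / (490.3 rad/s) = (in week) 5.895e-11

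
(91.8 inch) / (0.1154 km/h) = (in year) 2.307e-06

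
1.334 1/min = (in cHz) 2.223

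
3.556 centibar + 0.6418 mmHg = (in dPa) 3.642e+04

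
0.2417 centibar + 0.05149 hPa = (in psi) 0.0358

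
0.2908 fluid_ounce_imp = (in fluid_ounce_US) 0.2794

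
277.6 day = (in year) 0.7605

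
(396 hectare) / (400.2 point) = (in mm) 2.805e+10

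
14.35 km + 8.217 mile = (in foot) 9.047e+04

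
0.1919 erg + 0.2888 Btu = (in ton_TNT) 7.283e-08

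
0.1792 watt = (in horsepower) 0.0002403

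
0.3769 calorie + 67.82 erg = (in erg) 1.577e+07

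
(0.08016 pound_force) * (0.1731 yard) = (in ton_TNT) 1.349e-11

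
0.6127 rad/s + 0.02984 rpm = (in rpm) 5.881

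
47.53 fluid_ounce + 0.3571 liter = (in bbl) 0.01109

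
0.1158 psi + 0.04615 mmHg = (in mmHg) 6.035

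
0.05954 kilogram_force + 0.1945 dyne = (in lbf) 0.1313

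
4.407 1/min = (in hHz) 0.0007345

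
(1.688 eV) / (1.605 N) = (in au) 1.126e-30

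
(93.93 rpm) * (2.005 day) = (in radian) 1.704e+06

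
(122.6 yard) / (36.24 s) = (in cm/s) 309.3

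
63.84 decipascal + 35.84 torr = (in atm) 0.04722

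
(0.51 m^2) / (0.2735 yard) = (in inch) 80.29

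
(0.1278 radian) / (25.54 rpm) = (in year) 1.515e-09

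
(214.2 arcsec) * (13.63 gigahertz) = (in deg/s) 8.11e+08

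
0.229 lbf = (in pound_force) 0.229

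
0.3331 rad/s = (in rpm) 3.181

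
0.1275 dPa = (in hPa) 0.0001275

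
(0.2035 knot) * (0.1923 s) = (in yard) 0.02202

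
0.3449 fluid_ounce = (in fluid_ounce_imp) 0.359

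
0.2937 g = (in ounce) 0.01036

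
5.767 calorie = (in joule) 24.13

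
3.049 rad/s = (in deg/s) 174.7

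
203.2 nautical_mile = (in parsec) 1.22e-11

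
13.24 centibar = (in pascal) 1.324e+04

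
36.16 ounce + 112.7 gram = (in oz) 40.14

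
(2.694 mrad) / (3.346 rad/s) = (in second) 0.0008051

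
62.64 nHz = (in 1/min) 3.758e-06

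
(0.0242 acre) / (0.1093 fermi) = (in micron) 8.96e+23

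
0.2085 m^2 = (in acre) 5.152e-05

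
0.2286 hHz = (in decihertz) 228.6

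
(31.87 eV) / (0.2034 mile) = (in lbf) 3.507e-21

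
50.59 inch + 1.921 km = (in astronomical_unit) 1.285e-08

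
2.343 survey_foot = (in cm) 71.41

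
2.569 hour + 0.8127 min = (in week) 0.01537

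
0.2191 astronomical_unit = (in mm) 3.278e+13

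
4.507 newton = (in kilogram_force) 0.4596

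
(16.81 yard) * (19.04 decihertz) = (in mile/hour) 65.47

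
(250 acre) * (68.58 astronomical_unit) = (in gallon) 2.742e+21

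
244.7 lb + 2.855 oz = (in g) 1.111e+05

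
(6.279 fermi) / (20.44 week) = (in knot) 9.873e-22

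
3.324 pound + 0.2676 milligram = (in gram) 1508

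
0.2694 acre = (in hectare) 0.109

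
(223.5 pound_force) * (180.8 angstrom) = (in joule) 1.797e-05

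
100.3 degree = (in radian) 1.751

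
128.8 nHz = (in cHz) 1.288e-05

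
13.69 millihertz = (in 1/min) 0.8214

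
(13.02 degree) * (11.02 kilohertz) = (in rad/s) 2504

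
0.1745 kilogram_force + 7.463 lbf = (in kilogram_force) 3.56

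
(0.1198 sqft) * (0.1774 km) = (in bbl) 12.42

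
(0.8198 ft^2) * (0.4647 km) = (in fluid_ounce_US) 1.197e+06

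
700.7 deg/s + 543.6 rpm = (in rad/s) 69.16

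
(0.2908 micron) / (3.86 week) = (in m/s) 1.246e-13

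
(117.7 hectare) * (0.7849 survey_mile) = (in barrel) 9.351e+09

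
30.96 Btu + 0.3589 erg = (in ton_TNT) 7.807e-06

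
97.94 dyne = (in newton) 0.0009794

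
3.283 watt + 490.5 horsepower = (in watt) 3.658e+05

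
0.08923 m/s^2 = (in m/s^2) 0.08923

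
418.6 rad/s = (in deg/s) 2.398e+04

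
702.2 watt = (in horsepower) 0.9417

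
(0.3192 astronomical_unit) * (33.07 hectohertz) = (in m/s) 1.579e+14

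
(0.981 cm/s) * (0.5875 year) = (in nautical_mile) 98.14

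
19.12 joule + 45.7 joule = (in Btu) 0.06144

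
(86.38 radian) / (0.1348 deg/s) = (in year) 0.001164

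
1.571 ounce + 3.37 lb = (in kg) 1.573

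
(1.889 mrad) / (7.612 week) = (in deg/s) 2.351e-08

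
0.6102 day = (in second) 5.272e+04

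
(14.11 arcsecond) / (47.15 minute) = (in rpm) 2.309e-07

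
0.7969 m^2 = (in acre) 0.0001969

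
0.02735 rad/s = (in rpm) 0.2612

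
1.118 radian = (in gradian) 71.17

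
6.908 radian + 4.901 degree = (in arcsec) 1.443e+06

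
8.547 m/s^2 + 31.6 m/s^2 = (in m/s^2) 40.15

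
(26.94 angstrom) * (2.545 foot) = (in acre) 5.164e-13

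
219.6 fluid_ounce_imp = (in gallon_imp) 1.373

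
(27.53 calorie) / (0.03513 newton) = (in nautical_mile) 1.77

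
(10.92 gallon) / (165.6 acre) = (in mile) 3.833e-11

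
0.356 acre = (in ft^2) 1.551e+04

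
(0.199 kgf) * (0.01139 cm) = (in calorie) 5.313e-05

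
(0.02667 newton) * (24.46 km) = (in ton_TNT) 1.559e-07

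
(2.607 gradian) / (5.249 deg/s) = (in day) 5.174e-06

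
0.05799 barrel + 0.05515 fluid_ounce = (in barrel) 0.058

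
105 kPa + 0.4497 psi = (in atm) 1.067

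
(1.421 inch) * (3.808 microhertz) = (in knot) 2.672e-07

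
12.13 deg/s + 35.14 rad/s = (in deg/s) 2026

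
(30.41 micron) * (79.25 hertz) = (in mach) 7.078e-06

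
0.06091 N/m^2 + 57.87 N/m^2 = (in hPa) 0.5793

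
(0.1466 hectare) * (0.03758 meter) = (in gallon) 1.455e+04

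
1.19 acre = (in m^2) 4816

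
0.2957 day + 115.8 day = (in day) 116.1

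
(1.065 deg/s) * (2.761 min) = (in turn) 0.4901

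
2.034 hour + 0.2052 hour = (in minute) 134.4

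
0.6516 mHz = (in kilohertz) 6.516e-07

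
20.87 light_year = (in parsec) 6.399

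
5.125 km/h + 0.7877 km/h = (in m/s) 1.642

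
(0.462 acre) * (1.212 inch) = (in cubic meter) 57.56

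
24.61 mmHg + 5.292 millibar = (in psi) 0.5526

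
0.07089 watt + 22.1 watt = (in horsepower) 0.02973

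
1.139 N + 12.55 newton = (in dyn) 1.369e+06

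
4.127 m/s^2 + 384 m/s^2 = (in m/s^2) 388.1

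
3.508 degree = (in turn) 0.009744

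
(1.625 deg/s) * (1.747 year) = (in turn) 2.487e+05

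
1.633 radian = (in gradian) 104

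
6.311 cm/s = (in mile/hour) 0.1412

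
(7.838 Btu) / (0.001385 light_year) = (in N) 6.311e-10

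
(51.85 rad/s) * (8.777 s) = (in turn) 72.43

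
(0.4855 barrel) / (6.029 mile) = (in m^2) 7.955e-06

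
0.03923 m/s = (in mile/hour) 0.08776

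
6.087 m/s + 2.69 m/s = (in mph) 19.63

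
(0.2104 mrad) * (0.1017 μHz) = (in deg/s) 1.226e-09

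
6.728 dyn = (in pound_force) 1.513e-05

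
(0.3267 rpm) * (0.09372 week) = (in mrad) 1.939e+06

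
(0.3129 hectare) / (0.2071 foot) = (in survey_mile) 30.8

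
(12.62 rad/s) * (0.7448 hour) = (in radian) 3.384e+04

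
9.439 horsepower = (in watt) 7039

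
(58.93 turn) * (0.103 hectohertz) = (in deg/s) 2.185e+05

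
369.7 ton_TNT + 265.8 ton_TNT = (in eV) 1.66e+31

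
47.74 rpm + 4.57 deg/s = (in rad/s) 5.079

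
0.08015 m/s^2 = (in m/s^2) 0.08015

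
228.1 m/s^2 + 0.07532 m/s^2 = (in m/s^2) 228.2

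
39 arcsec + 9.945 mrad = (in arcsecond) 2090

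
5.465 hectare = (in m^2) 5.465e+04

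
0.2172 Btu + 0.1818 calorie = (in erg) 2.299e+09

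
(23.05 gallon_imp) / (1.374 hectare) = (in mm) 0.007626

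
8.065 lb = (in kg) 3.658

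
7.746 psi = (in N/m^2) 5.341e+04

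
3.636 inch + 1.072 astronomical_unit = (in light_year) 1.695e-05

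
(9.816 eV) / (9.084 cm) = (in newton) 1.731e-17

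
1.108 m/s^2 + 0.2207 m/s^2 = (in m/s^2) 1.329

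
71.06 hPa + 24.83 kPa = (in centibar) 31.94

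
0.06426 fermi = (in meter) 6.426e-17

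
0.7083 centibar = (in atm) 0.00699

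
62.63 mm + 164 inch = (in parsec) 1.37e-16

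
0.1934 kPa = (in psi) 0.02805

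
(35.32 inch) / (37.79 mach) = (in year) 2.211e-12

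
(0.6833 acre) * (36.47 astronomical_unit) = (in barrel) 9.489e+16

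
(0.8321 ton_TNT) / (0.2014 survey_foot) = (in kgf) 5.783e+09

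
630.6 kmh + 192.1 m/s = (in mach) 1.079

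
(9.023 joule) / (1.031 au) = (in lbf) 1.315e-11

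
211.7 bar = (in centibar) 2.117e+04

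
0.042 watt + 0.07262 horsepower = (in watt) 54.19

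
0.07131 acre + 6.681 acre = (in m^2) 2.733e+04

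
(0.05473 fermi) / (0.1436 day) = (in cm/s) 4.411e-19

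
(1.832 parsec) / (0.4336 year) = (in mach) 1.214e+07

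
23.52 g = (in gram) 23.52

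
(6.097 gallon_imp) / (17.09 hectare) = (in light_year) 1.714e-23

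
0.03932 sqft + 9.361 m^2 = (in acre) 0.002314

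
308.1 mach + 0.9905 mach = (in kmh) 3.789e+05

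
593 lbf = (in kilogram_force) 269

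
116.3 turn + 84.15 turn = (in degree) 7.216e+04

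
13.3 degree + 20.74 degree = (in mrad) 594.1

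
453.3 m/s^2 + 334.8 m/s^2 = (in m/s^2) 788.1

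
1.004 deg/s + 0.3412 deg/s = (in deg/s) 1.345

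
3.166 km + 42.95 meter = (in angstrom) 3.209e+13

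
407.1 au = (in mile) 3.784e+10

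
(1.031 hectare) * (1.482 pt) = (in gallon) 1424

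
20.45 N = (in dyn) 2.045e+06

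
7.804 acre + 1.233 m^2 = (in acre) 7.804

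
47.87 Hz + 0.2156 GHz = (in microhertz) 2.156e+14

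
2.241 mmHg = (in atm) 0.002949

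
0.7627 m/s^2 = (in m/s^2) 0.7627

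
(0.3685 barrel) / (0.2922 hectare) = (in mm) 0.02005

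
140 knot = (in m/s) 72.02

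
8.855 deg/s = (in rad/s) 0.1545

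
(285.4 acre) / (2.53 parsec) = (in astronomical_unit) 9.89e-23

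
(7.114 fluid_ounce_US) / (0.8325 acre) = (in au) 4.174e-19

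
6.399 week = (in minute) 6.45e+04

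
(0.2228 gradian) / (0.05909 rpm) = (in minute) 0.009426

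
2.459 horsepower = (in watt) 1834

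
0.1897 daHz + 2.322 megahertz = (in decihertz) 2.322e+07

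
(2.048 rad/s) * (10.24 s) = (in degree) 1202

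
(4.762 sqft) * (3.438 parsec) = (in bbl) 2.952e+17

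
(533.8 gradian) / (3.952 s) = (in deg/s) 121.6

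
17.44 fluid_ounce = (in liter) 0.5158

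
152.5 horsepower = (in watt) 1.137e+05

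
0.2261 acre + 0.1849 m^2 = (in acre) 0.2261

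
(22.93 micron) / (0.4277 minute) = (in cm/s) 8.935e-05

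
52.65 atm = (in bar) 53.35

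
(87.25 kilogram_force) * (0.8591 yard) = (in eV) 4.195e+21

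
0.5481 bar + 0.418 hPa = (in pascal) 5.485e+04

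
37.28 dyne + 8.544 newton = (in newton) 8.544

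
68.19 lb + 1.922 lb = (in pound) 70.11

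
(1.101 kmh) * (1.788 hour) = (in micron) 1.969e+09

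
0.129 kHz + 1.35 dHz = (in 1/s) 129.1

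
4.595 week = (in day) 32.16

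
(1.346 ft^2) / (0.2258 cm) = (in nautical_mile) 0.0299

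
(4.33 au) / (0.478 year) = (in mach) 126.2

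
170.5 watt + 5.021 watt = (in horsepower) 0.2354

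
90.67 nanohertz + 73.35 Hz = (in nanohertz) 7.335e+10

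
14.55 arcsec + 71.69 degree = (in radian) 1.251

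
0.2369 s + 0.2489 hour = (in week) 0.001482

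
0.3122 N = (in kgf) 0.03184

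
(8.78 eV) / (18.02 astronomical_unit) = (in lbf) 1.173e-31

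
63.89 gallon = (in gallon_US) 63.89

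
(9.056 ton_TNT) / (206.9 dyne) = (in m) 1.831e+13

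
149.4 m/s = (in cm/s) 1.494e+04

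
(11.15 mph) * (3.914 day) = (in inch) 6.636e+07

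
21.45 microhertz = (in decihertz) 0.0002145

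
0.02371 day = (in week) 0.003387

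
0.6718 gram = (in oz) 0.0237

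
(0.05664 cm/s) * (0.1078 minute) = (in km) 3.663e-06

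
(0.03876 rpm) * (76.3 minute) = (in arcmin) 6.388e+04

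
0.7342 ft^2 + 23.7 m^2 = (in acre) 0.005873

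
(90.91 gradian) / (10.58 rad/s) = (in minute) 0.00225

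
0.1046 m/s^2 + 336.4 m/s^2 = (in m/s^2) 336.5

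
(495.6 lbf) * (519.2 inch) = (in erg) 2.907e+11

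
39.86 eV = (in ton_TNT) 1.526e-27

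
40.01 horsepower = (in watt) 2.984e+04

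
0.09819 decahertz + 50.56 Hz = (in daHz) 5.154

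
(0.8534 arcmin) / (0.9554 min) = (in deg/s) 0.0002481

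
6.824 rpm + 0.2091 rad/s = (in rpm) 8.821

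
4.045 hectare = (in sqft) 4.354e+05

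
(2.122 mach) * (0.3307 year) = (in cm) 7.535e+11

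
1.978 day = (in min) 2848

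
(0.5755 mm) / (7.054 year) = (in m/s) 2.587e-12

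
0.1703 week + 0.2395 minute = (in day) 1.192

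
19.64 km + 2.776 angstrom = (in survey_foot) 6.444e+04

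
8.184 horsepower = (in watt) 6103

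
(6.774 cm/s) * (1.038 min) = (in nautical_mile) 0.002278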